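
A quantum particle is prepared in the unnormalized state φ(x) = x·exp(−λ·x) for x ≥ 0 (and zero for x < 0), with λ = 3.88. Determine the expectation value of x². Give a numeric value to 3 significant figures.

⟨x²⟩ = ∫ x²·|φ|² dx / ∫|φ|² dx (integrals over the domain).
Every integrand reduces to terms xʲ·e^(−2λx) on [0, ∞); use ∫₀^∞ xʲ·e^(−2λx) dx = j!/(2λ)^(j+1).
State is unnormalized: ∫|φ|² dx = 0.0042800, and ∫φ*·x²·φ dx = 0.00085291, so ⟨x²⟩ = 0.00085291 / 0.0042800.
⟨x²⟩ = 0.19928.

0.199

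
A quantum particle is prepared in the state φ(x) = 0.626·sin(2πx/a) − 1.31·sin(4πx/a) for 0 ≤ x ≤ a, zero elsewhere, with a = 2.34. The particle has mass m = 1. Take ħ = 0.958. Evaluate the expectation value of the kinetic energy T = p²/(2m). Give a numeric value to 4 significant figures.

11.39

T = −(ħ²/2m) d²/dx², so ⟨T⟩ = −(ħ²/2m) ∫ φ*·φ'' dx / ∫|φ|² dx; with m = 1.
d²/dx² sin(jπx/a) = −(jπ/a)²·sin(jπx/a); on 0 ≤ x ≤ a, ∫sin²(jπx/a) dx = a/2 and ∫sin(jπx/a)·sin(lπx/a) dx = 0 for j ≠ l, so only diagonal terms survive in ∫|φ|² and ∫φ·φ″; ∫φ·φ′ dx = [φ²/2] between the walls = 0.
State is unnormalized: ∫|φ|² dx = 2.4663, and ∫φ*·(−ħ²/2m · φ'') dx = 28.089, so ⟨T⟩ = 28.089 / 2.4663.
⟨T⟩ = 11.389.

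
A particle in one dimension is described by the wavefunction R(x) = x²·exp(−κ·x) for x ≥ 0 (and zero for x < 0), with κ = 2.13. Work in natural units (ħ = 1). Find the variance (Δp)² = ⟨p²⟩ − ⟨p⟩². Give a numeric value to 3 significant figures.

Compute ⟨p⟩ and ⟨p²⟩ separately; (Δp)² = ⟨p²⟩ − ⟨p⟩².
Differentiate x²·exp(−κ·x) with the product rule; every integrand then reduces to terms xʲ·e^(−2κx) on [0, ∞), with ∫₀^∞ xʲ·e^(−2κx) dx = j!/(2κ)^(j+1).
Normalization: ∫|R|² dx = 0.017107.
⟨p⟩ = 0.0000 and ⟨p²⟩ = 1.5123.
(Δp)² = 1.5123 − (0.0000)² = 1.5123.

1.51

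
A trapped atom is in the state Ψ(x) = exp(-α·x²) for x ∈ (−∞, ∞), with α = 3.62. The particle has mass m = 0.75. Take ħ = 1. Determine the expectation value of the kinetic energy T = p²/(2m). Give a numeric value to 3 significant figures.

2.41

T = −(ħ²/2m) d²/dx², so ⟨T⟩ = −(ħ²/2m) ∫ Ψ*·Ψ'' dx / ∫|Ψ|² dx; with m = 0.75.
Gaussian moments: ∫x^(2j)·e^(−2αx²) dx = (2j−1)!!/(4α)^j · √(π/(2α)), odd powers integrate to 0; here √(π/(2α)) = 0.65873. Derivatives: d/dx e^(−αx²) = −2αx·e^(−αx²), d²/dx² e^(−αx²) = (4α²x² − 2α)·e^(−αx²).
State is unnormalized: ∫|Ψ|² dx = 0.65873, and ∫Ψ*·(−ħ²/2m · Ψ'') dx = 1.5897, so ⟨T⟩ = 1.5897 / 0.65873.
⟨T⟩ = 2.4133.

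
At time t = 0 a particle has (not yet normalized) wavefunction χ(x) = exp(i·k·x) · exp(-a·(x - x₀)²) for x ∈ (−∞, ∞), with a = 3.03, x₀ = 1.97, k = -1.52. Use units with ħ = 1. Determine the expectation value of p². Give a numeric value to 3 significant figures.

p² χ = −ħ² d²χ/dx²; ⟨p²⟩ = −ħ² ∫ χ*·χ'' dx / ∫|χ|² dx.
Gaussian moments (u = x − x₀): ∫u^(2j)·e^(−2au²) du = (2j−1)!!/(4a)^j · √(π/(2a)), odd powers integrate to 0; here √(π/(2a)) = 0.72001. Derivatives: χ′ = (ik − 2au)·χ, χ″ = ((ik − 2au)² − 2a)·χ; the odd-in-u pieces drop out.
State is unnormalized: ∫|χ|² dx = 0.72001, and ∫χ*·(−ħ² χ'') dx = 3.8451, so ⟨p²⟩ = 3.8451 / 0.72001.
⟨p²⟩ = 5.3404.

5.34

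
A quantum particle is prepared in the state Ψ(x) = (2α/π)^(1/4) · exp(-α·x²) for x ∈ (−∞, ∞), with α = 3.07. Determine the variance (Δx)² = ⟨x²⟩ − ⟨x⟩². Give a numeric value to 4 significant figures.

Compute ⟨x⟩ and ⟨x²⟩ separately, then (Δx)² = ⟨x²⟩ − ⟨x⟩².
Gaussian moments: ∫x^(2j)·e^(−2αx²) dx = (2j−1)!!/(4α)^j · √(π/(2α)), odd powers integrate to 0; here √(π/(2α)) = 0.71530.
⟨x⟩ = 0.0000 and ⟨x²⟩ = 0.081433.
(Δx)² = 0.081433 − (0.0000)² = 0.081433.

0.08143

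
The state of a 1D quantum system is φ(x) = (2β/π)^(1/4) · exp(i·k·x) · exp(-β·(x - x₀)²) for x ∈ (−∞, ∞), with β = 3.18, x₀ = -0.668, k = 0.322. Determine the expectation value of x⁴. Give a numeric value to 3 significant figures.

0.428

⟨x⁴⟩ = ∫ x⁴·|φ|² dx (integrals over the domain).
Gaussian moments (u = x − x₀): ∫u^(2j)·e^(−2βu²) du = (2j−1)!!/(4β)^j · √(π/(2β)), odd powers integrate to 0; here √(π/(2β)) = 0.70282.
⟨x⁴⟩ = 0.42814.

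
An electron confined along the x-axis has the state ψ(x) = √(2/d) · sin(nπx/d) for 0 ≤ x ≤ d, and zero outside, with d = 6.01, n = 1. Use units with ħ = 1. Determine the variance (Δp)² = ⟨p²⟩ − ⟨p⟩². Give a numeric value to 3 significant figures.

Compute ⟨p⟩ and ⟨p²⟩ separately; (Δp)² = ⟨p²⟩ − ⟨p⟩².
d/dx sin(nπx/d) = (nπ/d)·cos(nπx/d) and d²/dx² sin(nπx/d) = −(nπ/d)²·sin(nπx/d); on 0 ≤ x ≤ d, ∫sin²(nπx/d) dx = d/2 and ∫sin(nπx/d)·cos(nπx/d) dx = 0.
⟨p⟩ = 0.0000 and ⟨p²⟩ = 0.27324.
(Δp)² = 0.27324 − (0.0000)² = 0.27324.

0.273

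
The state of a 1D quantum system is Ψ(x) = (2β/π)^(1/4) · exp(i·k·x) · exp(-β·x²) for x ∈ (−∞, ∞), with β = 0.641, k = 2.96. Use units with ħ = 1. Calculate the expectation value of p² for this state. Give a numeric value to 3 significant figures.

9.40

p² Ψ = −ħ² d²Ψ/dx²; ⟨p²⟩ = −ħ² ∫ Ψ*·Ψ'' dx.
Gaussian moments: ∫x^(2j)·e^(−2βx²) dx = (2j−1)!!/(4β)^j · √(π/(2β)), odd powers integrate to 0; here √(π/(2β)) = 1.5654. Derivatives: Ψ′ = (ik − 2βx)·Ψ, Ψ″ = ((ik − 2βx)² − 2β)·Ψ; the odd-in-x pieces drop out.
⟨p²⟩ = 9.4026.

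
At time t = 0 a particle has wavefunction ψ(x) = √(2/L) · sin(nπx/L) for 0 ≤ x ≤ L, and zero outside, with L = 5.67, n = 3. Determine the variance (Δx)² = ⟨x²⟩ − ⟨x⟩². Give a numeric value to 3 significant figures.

Compute ⟨x⟩ and ⟨x²⟩ separately, then (Δx)² = ⟨x²⟩ − ⟨x⟩².
With sin²θ = (1 − cos2θ)/2 on 0 ≤ x ≤ L: ∫sin²(nπx/L) dx = L/2, ∫x·sin²(nπx/L) dx = L²/4, ∫x²·sin²(nπx/L) dx = L³·(1/6 − 1/(4n²π²)); higher powers xᵏ the same way, integrating xᵏ·cos(2nπx/L) by parts.
⟨x⟩ = 2.8350 and ⟨x²⟩ = 10.535.
(Δx)² = 10.535 − (2.8350)² = 2.4981.

2.50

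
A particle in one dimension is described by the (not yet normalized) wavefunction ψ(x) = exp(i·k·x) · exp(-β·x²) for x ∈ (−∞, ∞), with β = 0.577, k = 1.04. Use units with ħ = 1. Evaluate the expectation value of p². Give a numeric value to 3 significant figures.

p² ψ = −ħ² d²ψ/dx²; ⟨p²⟩ = −ħ² ∫ ψ*·ψ'' dx / ∫|ψ|² dx.
Gaussian moments: ∫x^(2j)·e^(−2βx²) dx = (2j−1)!!/(4β)^j · √(π/(2β)), odd powers integrate to 0; here √(π/(2β)) = 1.6500. Derivatives: ψ′ = (ik − 2βx)·ψ, ψ″ = ((ik − 2βx)² − 2β)·ψ; the odd-in-x pieces drop out.
State is unnormalized: ∫|ψ|² dx = 1.6500, and ∫ψ*·(−ħ² ψ'') dx = 2.7366, so ⟨p²⟩ = 2.7366 / 1.6500.
⟨p²⟩ = 1.6586.

1.66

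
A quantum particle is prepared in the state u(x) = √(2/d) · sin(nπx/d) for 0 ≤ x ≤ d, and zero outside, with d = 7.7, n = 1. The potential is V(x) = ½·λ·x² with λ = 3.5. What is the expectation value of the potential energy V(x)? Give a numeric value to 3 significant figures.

⟨V⟩ = ∫ V(x)·|u|² dx.
With sin²θ = (1 − cos2θ)/2 on 0 ≤ x ≤ d: ∫sin²(nπx/d) dx = d/2, ∫x·sin²(nπx/d) dx = d²/4, ∫x²·sin²(nπx/d) dx = d³·(1/6 − 1/(4n²π²)); higher powers xᵏ the same way, integrating xᵏ·cos(2nπx/d) by parts.
⟨V⟩ = 29.329.

29.3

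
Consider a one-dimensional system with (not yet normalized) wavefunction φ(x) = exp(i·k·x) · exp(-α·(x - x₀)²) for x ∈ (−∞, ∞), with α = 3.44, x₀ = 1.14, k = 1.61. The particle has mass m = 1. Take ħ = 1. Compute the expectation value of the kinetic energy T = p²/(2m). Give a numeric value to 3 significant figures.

3.02

T = −(ħ²/2m) d²/dx², so ⟨T⟩ = −(ħ²/2m) ∫ φ*·φ'' dx / ∫|φ|² dx; with m = 1.
Gaussian moments (u = x − x₀): ∫u^(2j)·e^(−2αu²) du = (2j−1)!!/(4α)^j · √(π/(2α)), odd powers integrate to 0; here √(π/(2α)) = 0.67574. Derivatives: φ′ = (ik − 2αu)·φ, φ″ = ((ik − 2αu)² − 2α)·φ; the odd-in-u pieces drop out.
State is unnormalized: ∫|φ|² dx = 0.67574, and ∫φ*·(−ħ²/2m · φ'') dx = 2.0381, so ⟨T⟩ = 2.0381 / 0.67574.
⟨T⟩ = 3.0161.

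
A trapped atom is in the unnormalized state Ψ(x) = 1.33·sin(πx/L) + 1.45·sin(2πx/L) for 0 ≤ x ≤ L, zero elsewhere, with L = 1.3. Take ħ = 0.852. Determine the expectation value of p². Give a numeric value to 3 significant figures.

p² Ψ = −ħ² d²Ψ/dx²; ⟨p²⟩ = −ħ² ∫ Ψ*·Ψ'' dx / ∫|Ψ|² dx.
d²/dx² sin(jπx/L) = −(jπ/L)²·sin(jπx/L); on 0 ≤ x ≤ L, ∫sin²(jπx/L) dx = L/2 and ∫sin(jπx/L)·sin(lπx/L) dx = 0 for j ≠ l, so only diagonal terms survive in ∫|Ψ|² and ∫Ψ·Ψ″; ∫Ψ·Ψ′ dx = [Ψ²/2] between the walls = 0.
State is unnormalized: ∫|Ψ|² dx = 2.5164, and ∫Ψ*·(−ħ² Ψ'') dx = 28.048, so ⟨p²⟩ = 28.048 / 2.5164.
⟨p²⟩ = 11.146.

11.1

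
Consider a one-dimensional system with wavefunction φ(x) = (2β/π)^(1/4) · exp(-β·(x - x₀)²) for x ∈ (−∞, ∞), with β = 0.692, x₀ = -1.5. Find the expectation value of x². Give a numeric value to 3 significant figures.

⟨x²⟩ = ∫ x²·|φ|² dx (integrals over the domain).
Gaussian moments (u = x − x₀): ∫u^(2j)·e^(−2βu²) du = (2j−1)!!/(4β)^j · √(π/(2β)), odd powers integrate to 0; here √(π/(2β)) = 1.5066.
⟨x²⟩ = 2.6113.

2.61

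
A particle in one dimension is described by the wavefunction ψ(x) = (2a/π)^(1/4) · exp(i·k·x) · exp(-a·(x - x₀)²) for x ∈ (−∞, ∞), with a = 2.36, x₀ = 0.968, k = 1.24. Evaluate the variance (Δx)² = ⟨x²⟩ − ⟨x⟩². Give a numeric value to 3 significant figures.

Compute ⟨x⟩ and ⟨x²⟩ separately, then (Δx)² = ⟨x²⟩ − ⟨x⟩².
Gaussian moments (u = x − x₀): ∫u^(2j)·e^(−2au²) du = (2j−1)!!/(4a)^j · √(π/(2a)), odd powers integrate to 0; here √(π/(2a)) = 0.81584.
⟨x⟩ = 0.96800 and ⟨x²⟩ = 1.0430.
(Δx)² = 1.0430 − (0.96800)² = 0.10593.

0.106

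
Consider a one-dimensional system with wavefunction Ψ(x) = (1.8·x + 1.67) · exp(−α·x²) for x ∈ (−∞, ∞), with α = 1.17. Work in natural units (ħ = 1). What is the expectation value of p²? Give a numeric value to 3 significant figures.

1.64

p² Ψ = −ħ² d²Ψ/dx²; ⟨p²⟩ = −ħ² ∫ Ψ*·Ψ'' dx / ∫|Ψ|² dx.
Expand each integrand as polynomial × e^(−2αx²) and use ∫x^(2j)·e^(−2αx²) dx = (2j−1)!!/(4α)^j · √(π/(2α)), odd powers → 0; here √(π/(2α)) = 1.1587. Differentiate with the product rule, d/dx e^(−αx²) = −2αx·e^(−αx²).
State is unnormalized: ∫|Ψ|² dx = 4.0336, and ∫Ψ*·(−ħ² Ψ'') dx = 6.5964, so ⟨p²⟩ = 6.5964 / 4.0336.
⟨p²⟩ = 1.6354.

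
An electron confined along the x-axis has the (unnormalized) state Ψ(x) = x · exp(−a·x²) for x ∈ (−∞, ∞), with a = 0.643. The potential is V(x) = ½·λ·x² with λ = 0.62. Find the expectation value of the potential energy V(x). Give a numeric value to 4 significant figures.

⟨V⟩ = ∫ V(x)·|Ψ|² dx / ∫|Ψ|² dx.
Expand each integrand as polynomial × e^(−2ax²) and use ∫x^(2j)·e^(−2ax²) dx = (2j−1)!!/(4a)^j · √(π/(2a)), odd powers → 0; here √(π/(2a)) = 1.5630.
State is unnormalized: ∫|Ψ|² dx = 0.60769, and ∫Ψ*·V(x)·Ψ dx = 0.21973, so ⟨V⟩ = 0.21973 / 0.60769.
⟨V⟩ = 0.36159.

0.3616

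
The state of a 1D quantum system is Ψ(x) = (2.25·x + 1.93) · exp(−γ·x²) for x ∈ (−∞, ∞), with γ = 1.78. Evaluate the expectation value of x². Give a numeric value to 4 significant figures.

0.1855

⟨x²⟩ = ∫ x²·|Ψ|² dx / ∫|Ψ|² dx (integrals over the domain).
Expand each integrand as polynomial × e^(−2γx²) and use ∫x^(2j)·e^(−2γx²) dx = (2j−1)!!/(4γ)^j · √(π/(2γ)), odd powers → 0; here √(π/(2γ)) = 0.93940.
State is unnormalized: ∫|Ψ|² dx = 4.1671, and ∫Ψ*·x²·Ψ dx = 0.77289, so ⟨x²⟩ = 0.77289 / 4.1671.
⟨x²⟩ = 0.18547.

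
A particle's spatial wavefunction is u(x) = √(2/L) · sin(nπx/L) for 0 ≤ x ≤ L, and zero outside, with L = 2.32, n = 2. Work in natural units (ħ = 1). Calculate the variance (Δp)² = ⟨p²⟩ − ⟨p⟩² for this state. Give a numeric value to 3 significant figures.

7.33

Compute ⟨p⟩ and ⟨p²⟩ separately; (Δp)² = ⟨p²⟩ − ⟨p⟩².
d/dx sin(nπx/L) = (nπ/L)·cos(nπx/L) and d²/dx² sin(nπx/L) = −(nπ/L)²·sin(nπx/L); on 0 ≤ x ≤ L, ∫sin²(nπx/L) dx = L/2 and ∫sin(nπx/L)·cos(nπx/L) dx = 0.
⟨p⟩ = 0.0000 and ⟨p²⟩ = 7.3347.
(Δp)² = 7.3347 − (0.0000)² = 7.3347.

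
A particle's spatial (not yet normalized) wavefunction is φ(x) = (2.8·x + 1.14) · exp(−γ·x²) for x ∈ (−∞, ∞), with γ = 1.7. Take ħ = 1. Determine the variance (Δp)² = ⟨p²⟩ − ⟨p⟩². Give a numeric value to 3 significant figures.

3.30

Compute ⟨p⟩ and ⟨p²⟩ separately; (Δp)² = ⟨p²⟩ − ⟨p⟩².
Expand each integrand as polynomial × e^(−2γx²) and use ∫x^(2j)·e^(−2γx²) dx = (2j−1)!!/(4γ)^j · √(π/(2γ)), odd powers → 0; here √(π/(2γ)) = 0.96125. Differentiate with the product rule, d/dx e^(−γx²) = −2γx·e^(−γx²).
Normalization: ∫|φ|² dx = 2.3575.
⟨p⟩ = 0.0000 and ⟨p²⟩ = 3.2983.
(Δp)² = 3.2983 − (0.0000)² = 3.2983.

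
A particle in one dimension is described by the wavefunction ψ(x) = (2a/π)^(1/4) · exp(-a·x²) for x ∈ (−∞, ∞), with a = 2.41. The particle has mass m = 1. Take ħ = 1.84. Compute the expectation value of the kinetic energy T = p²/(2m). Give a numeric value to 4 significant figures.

4.080

T = −(ħ²/2m) d²/dx², so ⟨T⟩ = −(ħ²/2m) ∫ ψ*·ψ'' dx; with m = 1.
Gaussian moments: ∫x^(2j)·e^(−2ax²) dx = (2j−1)!!/(4a)^j · √(π/(2a)), odd powers integrate to 0; here √(π/(2a)) = 0.80733. Derivatives: d/dx e^(−ax²) = −2ax·e^(−ax²), d²/dx² e^(−ax²) = (4a²x² − 2a)·e^(−ax²).
⟨T⟩ = 4.0796.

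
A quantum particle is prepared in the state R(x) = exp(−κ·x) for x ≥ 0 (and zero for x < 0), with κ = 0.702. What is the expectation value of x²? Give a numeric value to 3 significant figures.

⟨x²⟩ = ∫ x²·|R|² dx / ∫|R|² dx (integrals over the domain).
Every integrand reduces to terms xʲ·e^(−2κx) on [0, ∞); use ∫₀^∞ xʲ·e^(−2κx) dx = j!/(2κ)^(j+1).
State is unnormalized: ∫|R|² dx = 0.71225, and ∫R*·x²·R dx = 0.72265, so ⟨x²⟩ = 0.72265 / 0.71225.
⟨x²⟩ = 1.0146.

1.01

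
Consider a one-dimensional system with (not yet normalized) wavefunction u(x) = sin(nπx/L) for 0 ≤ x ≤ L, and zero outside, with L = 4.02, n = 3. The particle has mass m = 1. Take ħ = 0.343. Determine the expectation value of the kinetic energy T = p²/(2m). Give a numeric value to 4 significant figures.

0.3233

T = −(ħ²/2m) d²/dx², so ⟨T⟩ = −(ħ²/2m) ∫ u*·u'' dx / ∫|u|² dx; with m = 1.
d/dx sin(nπx/L) = (nπ/L)·cos(nπx/L) and d²/dx² sin(nπx/L) = −(nπ/L)²·sin(nπx/L); on 0 ≤ x ≤ L, ∫sin²(nπx/L) dx = L/2 and ∫sin(nπx/L)·cos(nπx/L) dx = 0.
State is unnormalized: ∫|u|² dx = 2.0100, and ∫u*·(−ħ²/2m · u'') dx = 0.64990, so ⟨T⟩ = 0.64990 / 2.0100.
⟨T⟩ = 0.32333.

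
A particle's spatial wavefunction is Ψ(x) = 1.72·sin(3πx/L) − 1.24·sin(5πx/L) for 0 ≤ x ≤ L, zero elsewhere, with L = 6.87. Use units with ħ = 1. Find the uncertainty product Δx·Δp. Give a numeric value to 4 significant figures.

2.200

Δx = √(⟨x²⟩−⟨x⟩²), Δp = √(⟨p²⟩−⟨p⟩²).
On 0 ≤ x ≤ L (j ≠ l): ∫sin²(jπx/L) dx = L/2, ∫sin(jπx/L)·sin(lπx/L) dx = 0; diagonal moments ∫x·sin²(jπx/L) dx = L²/4, ∫x²·sin²(jπx/L) dx = L³·(1/6 − 1/(4j²π²)); cross terms ∫x·sin(jπx/L)·sin(lπx/L) dx = 0 for j + l even and −4jlL²/(π²(j² − l²)²) for j + l odd, ∫x²·sin(jπx/L)·sin(lπx/L) dx = (−1)^(j+l)·4jlL³/(π²(j² − l²)²); higher powers the same way via product-to-sum and parts. d²/dx² sin(jπx/L) = −(jπ/L)²·sin(jπx/L); on 0 ≤ x ≤ L, ∫sin²(jπx/L) dx = L/2 and ∫sin(jπx/L)·sin(lπx/L) dx = 0 for j ≠ l, so only diagonal terms survive in ∫|Ψ|² and ∫Ψ·Ψ″; ∫Ψ·Ψ′ dx = [Ψ²/2] between the walls = 0.
Normalization: ∫|Ψ|² dx = 15.444.
⟨x⟩ = 3.4350, ⟨x²⟩ = 13.398 ⇒ Δx = 1.2645.
⟨p⟩ = 0.0000, ⟨p²⟩ = 3.0263 ⇒ Δp = 1.7396.
Δx·Δp = 2.1997.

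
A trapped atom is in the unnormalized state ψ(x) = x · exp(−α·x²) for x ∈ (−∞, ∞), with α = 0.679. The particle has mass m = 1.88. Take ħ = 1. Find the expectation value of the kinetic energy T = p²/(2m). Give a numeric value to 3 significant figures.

T = −(ħ²/2m) d²/dx², so ⟨T⟩ = −(ħ²/2m) ∫ ψ*·ψ'' dx / ∫|ψ|² dx; with m = 1.88.
Expand each integrand as polynomial × e^(−2αx²) and use ∫x^(2j)·e^(−2αx²) dx = (2j−1)!!/(4α)^j · √(π/(2α)), odd powers → 0; here √(π/(2α)) = 1.5210. Differentiate with the product rule, d/dx e^(−αx²) = −2αx·e^(−αx²).
State is unnormalized: ∫|ψ|² dx = 0.56001, and ∫ψ*·(−ħ²/2m · ψ'') dx = 0.30339, so ⟨T⟩ = 0.30339 / 0.56001.
⟨T⟩ = 0.54176.

0.542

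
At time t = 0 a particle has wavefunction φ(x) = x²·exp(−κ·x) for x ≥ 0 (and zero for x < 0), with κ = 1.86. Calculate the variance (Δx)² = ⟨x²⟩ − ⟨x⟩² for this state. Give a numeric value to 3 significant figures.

0.361

Compute ⟨x⟩ and ⟨x²⟩ separately, then (Δx)² = ⟨x²⟩ − ⟨x⟩².
Every integrand reduces to terms xʲ·e^(−2κx) on [0, ∞); use ∫₀^∞ xʲ·e^(−2κx) dx = j!/(2κ)^(j+1).
Normalization: ∫|φ|² dx = 0.033690.
⟨x⟩ = 1.3441 and ⟨x²⟩ = 2.1679.
(Δx)² = 2.1679 − (1.3441)² = 0.36131.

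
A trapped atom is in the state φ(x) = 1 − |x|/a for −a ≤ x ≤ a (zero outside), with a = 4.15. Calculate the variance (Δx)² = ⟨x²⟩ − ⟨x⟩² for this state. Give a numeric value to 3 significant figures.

Compute ⟨x⟩ and ⟨x²⟩ separately, then (Δx)² = ⟨x²⟩ − ⟨x⟩².
φ is even, so ∫ over [−a, a] = 2∫₀ᵃ with φ = 1 − x/a there: ∫₀ᵃ (1 − x/a)² dx = a/3, ∫₀ᵃ x²(1 − x/a)² dx = a³/30, ∫₀ᵃ x⁴(1 − x/a)² dx = a⁵/105.
Normalization: ∫|φ|² dx = 2.7667.
⟨x⟩ = 0.0000 and ⟨x²⟩ = 1.7223.
(Δx)² = 1.7223 − (0.0000)² = 1.7223.

1.72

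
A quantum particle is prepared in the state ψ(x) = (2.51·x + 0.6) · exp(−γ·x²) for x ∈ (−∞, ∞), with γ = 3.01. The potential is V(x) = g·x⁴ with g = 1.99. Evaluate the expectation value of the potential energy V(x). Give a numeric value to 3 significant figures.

⟨V⟩ = ∫ V(x)·|ψ|² dx / ∫|ψ|² dx.
Expand each integrand as polynomial × e^(−2γx²) and use ∫x^(2j)·e^(−2γx²) dx = (2j−1)!!/(4γ)^j · √(π/(2γ)), odd powers → 0; here √(π/(2γ)) = 0.72240.
State is unnormalized: ∫|ψ|² dx = 0.63807, and ∫ψ*·V(x)·ψ dx = 0.088548, so ⟨V⟩ = 0.088548 / 0.63807.
⟨V⟩ = 0.13877.

0.139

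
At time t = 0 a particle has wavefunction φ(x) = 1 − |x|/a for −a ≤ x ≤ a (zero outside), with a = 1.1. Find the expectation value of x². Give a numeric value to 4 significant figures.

0.1210

⟨x²⟩ = ∫ x²·|φ|² dx / ∫|φ|² dx (integrals over the domain).
φ is even, so ∫ over [−a, a] = 2∫₀ᵃ with φ = 1 − x/a there: ∫₀ᵃ (1 − x/a)² dx = a/3, ∫₀ᵃ x²(1 − x/a)² dx = a³/30, ∫₀ᵃ x⁴(1 − x/a)² dx = a⁵/105.
State is unnormalized: ∫|φ|² dx = 0.73333, and ∫φ*·x²·φ dx = 0.088733, so ⟨x²⟩ = 0.088733 / 0.73333.
⟨x²⟩ = 0.12100.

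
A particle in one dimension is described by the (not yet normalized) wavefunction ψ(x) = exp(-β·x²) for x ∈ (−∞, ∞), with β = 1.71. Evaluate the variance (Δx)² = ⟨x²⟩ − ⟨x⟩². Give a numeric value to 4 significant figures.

0.1462

Compute ⟨x⟩ and ⟨x²⟩ separately, then (Δx)² = ⟨x²⟩ − ⟨x⟩².
Gaussian moments: ∫x^(2j)·e^(−2βx²) dx = (2j−1)!!/(4β)^j · √(π/(2β)), odd powers integrate to 0; here √(π/(2β)) = 0.95843.
Normalization: ∫|ψ|² dx = 0.95843.
⟨x⟩ = 0.0000 and ⟨x²⟩ = 0.14620.
(Δx)² = 0.14620 − (0.0000)² = 0.14620.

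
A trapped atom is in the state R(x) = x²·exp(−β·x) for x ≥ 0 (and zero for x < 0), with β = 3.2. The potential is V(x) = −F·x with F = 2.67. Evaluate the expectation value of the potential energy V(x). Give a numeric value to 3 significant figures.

⟨V⟩ = ∫ V(x)·|R|² dx / ∫|R|² dx.
Every integrand reduces to terms xʲ·e^(−2βx) on [0, ∞); use ∫₀^∞ xʲ·e^(−2βx) dx = j!/(2β)^(j+1).
State is unnormalized: ∫|R|² dx = 0.0022352, and ∫R*·V(x)·R dx = -0.0046624, so ⟨V⟩ = -0.0046624 / 0.0022352.
⟨V⟩ = -2.0859.

-2.09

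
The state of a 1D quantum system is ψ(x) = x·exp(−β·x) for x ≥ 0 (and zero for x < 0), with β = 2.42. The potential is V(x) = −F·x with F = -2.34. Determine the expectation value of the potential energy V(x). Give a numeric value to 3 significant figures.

1.45

⟨V⟩ = ∫ V(x)·|ψ|² dx / ∫|ψ|² dx.
Every integrand reduces to terms xʲ·e^(−2βx) on [0, ∞); use ∫₀^∞ xʲ·e^(−2βx) dx = j!/(2β)^(j+1).
State is unnormalized: ∫|ψ|² dx = 0.017640, and ∫ψ*·V(x)·ψ dx = 0.025585, so ⟨V⟩ = 0.025585 / 0.017640.
⟨V⟩ = 1.4504.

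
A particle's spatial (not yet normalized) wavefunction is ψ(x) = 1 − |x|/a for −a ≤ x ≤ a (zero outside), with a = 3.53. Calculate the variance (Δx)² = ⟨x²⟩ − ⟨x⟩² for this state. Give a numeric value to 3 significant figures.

1.25

Compute ⟨x⟩ and ⟨x²⟩ separately, then (Δx)² = ⟨x²⟩ − ⟨x⟩².
ψ is even, so ∫ over [−a, a] = 2∫₀ᵃ with ψ = 1 − x/a there: ∫₀ᵃ (1 − x/a)² dx = a/3, ∫₀ᵃ x²(1 − x/a)² dx = a³/30, ∫₀ᵃ x⁴(1 − x/a)² dx = a⁵/105.
Normalization: ∫|ψ|² dx = 2.3533.
⟨x⟩ = 0.0000 and ⟨x²⟩ = 1.2461.
(Δx)² = 1.2461 − (0.0000)² = 1.2461.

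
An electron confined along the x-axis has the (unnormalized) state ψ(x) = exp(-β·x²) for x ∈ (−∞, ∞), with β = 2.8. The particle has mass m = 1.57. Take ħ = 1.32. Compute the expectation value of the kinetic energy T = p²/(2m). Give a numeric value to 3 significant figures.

T = −(ħ²/2m) d²/dx², so ⟨T⟩ = −(ħ²/2m) ∫ ψ*·ψ'' dx / ∫|ψ|² dx; with m = 1.57.
Gaussian moments: ∫x^(2j)·e^(−2βx²) dx = (2j−1)!!/(4β)^j · √(π/(2β)), odd powers integrate to 0; here √(π/(2β)) = 0.74900. Derivatives: d/dx e^(−βx²) = −2βx·e^(−βx²), d²/dx² e^(−βx²) = (4β²x² − 2β)·e^(−βx²).
State is unnormalized: ∫|ψ|² dx = 0.74900, and ∫ψ*·(−ħ²/2m · ψ'') dx = 1.1637, so ⟨T⟩ = 1.1637 / 0.74900.
⟨T⟩ = 1.5537.

1.55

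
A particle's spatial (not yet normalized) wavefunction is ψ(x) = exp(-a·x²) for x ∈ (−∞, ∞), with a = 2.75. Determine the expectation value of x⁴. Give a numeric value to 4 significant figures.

0.02479

⟨x⁴⟩ = ∫ x⁴·|ψ|² dx / ∫|ψ|² dx (integrals over the domain).
Gaussian moments: ∫x^(2j)·e^(−2ax²) dx = (2j−1)!!/(4a)^j · √(π/(2a)), odd powers integrate to 0; here √(π/(2a)) = 0.75578.
State is unnormalized: ∫|ψ|² dx = 0.75578, and ∫ψ*·x⁴·ψ dx = 0.018738, so ⟨x⁴⟩ = 0.018738 / 0.75578.
⟨x⁴⟩ = 0.024793.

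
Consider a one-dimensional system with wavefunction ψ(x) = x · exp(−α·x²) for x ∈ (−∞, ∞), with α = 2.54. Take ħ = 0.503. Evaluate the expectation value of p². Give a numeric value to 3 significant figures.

1.93

p² ψ = −ħ² d²ψ/dx²; ⟨p²⟩ = −ħ² ∫ ψ*·ψ'' dx / ∫|ψ|² dx.
Expand each integrand as polynomial × e^(−2αx²) and use ∫x^(2j)·e^(−2αx²) dx = (2j−1)!!/(4α)^j · √(π/(2α)), odd powers → 0; here √(π/(2α)) = 0.78640. Differentiate with the product rule, d/dx e^(−αx²) = −2αx·e^(−αx²).
State is unnormalized: ∫|ψ|² dx = 0.077401, and ∫ψ*·(−ħ² ψ'') dx = 0.14922, so ⟨p²⟩ = 0.14922 / 0.077401.
⟨p²⟩ = 1.9279.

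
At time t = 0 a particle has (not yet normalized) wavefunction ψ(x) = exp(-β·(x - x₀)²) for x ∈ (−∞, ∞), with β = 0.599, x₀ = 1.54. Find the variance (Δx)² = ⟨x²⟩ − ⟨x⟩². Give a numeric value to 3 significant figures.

Compute ⟨x⟩ and ⟨x²⟩ separately, then (Δx)² = ⟨x²⟩ − ⟨x⟩².
Gaussian moments (u = x − x₀): ∫u^(2j)·e^(−2βu²) du = (2j−1)!!/(4β)^j · √(π/(2β)), odd powers integrate to 0; here √(π/(2β)) = 1.6194.
Normalization: ∫|ψ|² dx = 1.6194.
⟨x⟩ = 1.5400 and ⟨x²⟩ = 2.7890.
(Δx)² = 2.7890 − (1.5400)² = 0.41736.

0.417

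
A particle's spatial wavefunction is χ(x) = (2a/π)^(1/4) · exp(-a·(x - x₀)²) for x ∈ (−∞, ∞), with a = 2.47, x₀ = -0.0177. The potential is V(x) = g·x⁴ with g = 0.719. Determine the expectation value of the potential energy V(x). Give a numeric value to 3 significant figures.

⟨V⟩ = ∫ V(x)·|χ|² dx.
Gaussian moments (u = x − x₀): ∫u^(2j)·e^(−2au²) du = (2j−1)!!/(4a)^j · √(π/(2a)), odd powers integrate to 0; here √(π/(2a)) = 0.79746.
⟨V⟩ = 0.022234.

0.0222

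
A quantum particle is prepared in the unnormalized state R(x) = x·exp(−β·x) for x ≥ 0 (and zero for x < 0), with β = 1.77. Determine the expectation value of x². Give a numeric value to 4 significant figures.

⟨x²⟩ = ∫ x²·|R|² dx / ∫|R|² dx (integrals over the domain).
Every integrand reduces to terms xʲ·e^(−2βx) on [0, ∞); use ∫₀^∞ xʲ·e^(−2βx) dx = j!/(2β)^(j+1).
State is unnormalized: ∫|R|² dx = 0.045084, and ∫R*·x²·R dx = 0.043171, so ⟨x²⟩ = 0.043171 / 0.045084.
⟨x²⟩ = 0.95758.

0.9576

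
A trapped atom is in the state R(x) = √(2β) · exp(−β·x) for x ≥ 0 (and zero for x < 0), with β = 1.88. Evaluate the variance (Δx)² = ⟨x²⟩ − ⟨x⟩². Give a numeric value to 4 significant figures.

0.07073

Compute ⟨x⟩ and ⟨x²⟩ separately, then (Δx)² = ⟨x²⟩ − ⟨x⟩².
Every integrand reduces to terms xʲ·e^(−2βx) on [0, ∞); use ∫₀^∞ xʲ·e^(−2βx) dx = j!/(2β)^(j+1).
⟨x⟩ = 0.26596 and ⟨x²⟩ = 0.14147.
(Δx)² = 0.14147 − (0.26596)² = 0.070733.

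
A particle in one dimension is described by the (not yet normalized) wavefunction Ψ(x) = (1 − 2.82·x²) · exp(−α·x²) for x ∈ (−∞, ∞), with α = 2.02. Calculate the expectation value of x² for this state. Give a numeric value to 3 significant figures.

⟨x²⟩ = ∫ x²·|Ψ|² dx / ∫|Ψ|² dx (integrals over the domain).
Expand each integrand as polynomial × e^(−2αx²) and use ∫x^(2j)·e^(−2αx²) dx = (2j−1)!!/(4α)^j · √(π/(2α)), odd powers → 0; here √(π/(2α)) = 0.88183.
State is unnormalized: ∫|Ψ|² dx = 0.58854, and ∫Ψ*·x²·Ψ dx = 0.080004, so ⟨x²⟩ = 0.080004 / 0.58854.
⟨x²⟩ = 0.13594.

0.136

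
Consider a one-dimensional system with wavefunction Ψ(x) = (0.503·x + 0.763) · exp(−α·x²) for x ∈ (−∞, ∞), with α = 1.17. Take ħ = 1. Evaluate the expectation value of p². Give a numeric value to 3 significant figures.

p² Ψ = −ħ² d²Ψ/dx²; ⟨p²⟩ = −ħ² ∫ Ψ*·Ψ'' dx / ∫|Ψ|² dx.
Expand each integrand as polynomial × e^(−2αx²) and use ∫x^(2j)·e^(−2αx²) dx = (2j−1)!!/(4α)^j · √(π/(2α)), odd powers → 0; here √(π/(2α)) = 1.1587. Differentiate with the product rule, d/dx e^(−αx²) = −2αx·e^(−αx²).
State is unnormalized: ∫|Ψ|² dx = 0.73719, and ∫Ψ*·(−ħ² Ψ'') dx = 1.0091, so ⟨p²⟩ = 1.0091 / 0.73719.
⟨p²⟩ = 1.3688.

1.37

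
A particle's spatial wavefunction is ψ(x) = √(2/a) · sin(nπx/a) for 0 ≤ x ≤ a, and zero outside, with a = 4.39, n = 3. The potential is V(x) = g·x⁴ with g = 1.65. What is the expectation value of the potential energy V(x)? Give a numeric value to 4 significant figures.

115.8

⟨V⟩ = ∫ V(x)·|ψ|² dx.
With sin²θ = (1 − cos2θ)/2 on 0 ≤ x ≤ a: ∫sin²(nπx/a) dx = a/2, ∫x·sin²(nπx/a) dx = a²/4, ∫x²·sin²(nπx/a) dx = a³·(1/6 − 1/(4n²π²)); higher powers xᵏ the same way, integrating xᵏ·cos(2nπx/a) by parts.
⟨V⟩ = 115.78.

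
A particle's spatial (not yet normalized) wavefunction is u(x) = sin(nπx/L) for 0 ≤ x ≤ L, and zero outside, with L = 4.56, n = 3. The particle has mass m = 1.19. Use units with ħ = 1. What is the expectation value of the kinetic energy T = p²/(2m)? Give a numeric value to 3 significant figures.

1.79

T = −(ħ²/2m) d²/dx², so ⟨T⟩ = −(ħ²/2m) ∫ u*·u'' dx / ∫|u|² dx; with m = 1.19.
d/dx sin(nπx/L) = (nπ/L)·cos(nπx/L) and d²/dx² sin(nπx/L) = −(nπ/L)²·sin(nπx/L); on 0 ≤ x ≤ L, ∫sin²(nπx/L) dx = L/2 and ∫sin(nπx/L)·cos(nπx/L) dx = 0.
State is unnormalized: ∫|u|² dx = 2.2800, and ∫u*·(−ħ²/2m · u'') dx = 4.0923, so ⟨T⟩ = 4.0923 / 2.2800.
⟨T⟩ = 1.7949.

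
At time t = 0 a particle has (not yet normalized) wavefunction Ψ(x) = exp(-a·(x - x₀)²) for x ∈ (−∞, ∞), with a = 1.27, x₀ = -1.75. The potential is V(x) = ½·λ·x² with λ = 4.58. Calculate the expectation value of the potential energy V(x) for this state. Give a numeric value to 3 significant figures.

7.46

⟨V⟩ = ∫ V(x)·|Ψ|² dx / ∫|Ψ|² dx.
Gaussian moments (u = x − x₀): ∫u^(2j)·e^(−2au²) du = (2j−1)!!/(4a)^j · √(π/(2a)), odd powers integrate to 0; here √(π/(2a)) = 1.1121.
State is unnormalized: ∫|Ψ|² dx = 1.1121, and ∫Ψ*·V(x)·Ψ dx = 8.3009, so ⟨V⟩ = 8.3009 / 1.1121.
⟨V⟩ = 7.4639.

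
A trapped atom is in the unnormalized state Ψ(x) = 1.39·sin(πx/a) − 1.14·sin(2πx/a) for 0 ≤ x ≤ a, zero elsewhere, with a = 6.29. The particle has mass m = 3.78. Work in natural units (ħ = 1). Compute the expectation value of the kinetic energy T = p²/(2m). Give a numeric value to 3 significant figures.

T = −(ħ²/2m) d²/dx², so ⟨T⟩ = −(ħ²/2m) ∫ Ψ*·Ψ'' dx / ∫|Ψ|² dx; with m = 3.78.
d²/dx² sin(jπx/a) = −(jπ/a)²·sin(jπx/a); on 0 ≤ x ≤ a, ∫sin²(jπx/a) dx = a/2 and ∫sin(jπx/a)·sin(lπx/a) dx = 0 for j ≠ l, so only diagonal terms survive in ∫|Ψ|² and ∫Ψ·Ψ″; ∫Ψ·Ψ′ dx = [Ψ²/2] between the walls = 0.
State is unnormalized: ∫|Ψ|² dx = 10.164, and ∫Ψ*·(−ħ²/2m · Ψ'') dx = 0.73998, so ⟨T⟩ = 0.73998 / 10.164.
⟨T⟩ = 0.072806.

0.0728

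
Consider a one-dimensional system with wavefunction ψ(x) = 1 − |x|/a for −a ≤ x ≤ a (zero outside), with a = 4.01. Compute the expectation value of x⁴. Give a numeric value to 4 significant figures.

⟨x⁴⟩ = ∫ x⁴·|ψ|² dx / ∫|ψ|² dx (integrals over the domain).
ψ is even, so ∫ over [−a, a] = 2∫₀ᵃ with ψ = 1 − x/a there: ∫₀ᵃ (1 − x/a)² dx = a/3, ∫₀ᵃ x²(1 − x/a)² dx = a³/30, ∫₀ᵃ x⁴(1 − x/a)² dx = a⁵/105.
State is unnormalized: ∫|ψ|² dx = 2.6733, and ∫ψ*·x⁴·ψ dx = 19.750, so ⟨x⁴⟩ = 19.750 / 2.6733.
⟨x⁴⟩ = 7.3877.

7.388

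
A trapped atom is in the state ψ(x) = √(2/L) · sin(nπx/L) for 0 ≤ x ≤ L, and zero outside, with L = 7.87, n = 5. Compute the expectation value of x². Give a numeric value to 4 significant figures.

⟨x²⟩ = ∫ x²·|ψ|² dx (integrals over the domain).
With sin²θ = (1 − cos2θ)/2 on 0 ≤ x ≤ L: ∫sin²(nπx/L) dx = L/2, ∫x·sin²(nπx/L) dx = L²/4, ∫x²·sin²(nπx/L) dx = L³·(1/6 − 1/(4n²π²)); higher powers xᵏ the same way, integrating xᵏ·cos(2nπx/L) by parts.
⟨x²⟩ = 20.520.

20.52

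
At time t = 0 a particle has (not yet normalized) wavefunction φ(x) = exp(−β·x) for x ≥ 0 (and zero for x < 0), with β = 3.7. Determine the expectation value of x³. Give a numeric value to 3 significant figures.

0.0148

⟨x³⟩ = ∫ x³·|φ|² dx / ∫|φ|² dx (integrals over the domain).
Every integrand reduces to terms xʲ·e^(−2βx) on [0, ∞); use ∫₀^∞ xʲ·e^(−2βx) dx = j!/(2β)^(j+1).
State is unnormalized: ∫|φ|² dx = 0.13514, and ∫φ*·x³·φ dx = 0.0020009, so ⟨x³⟩ = 0.0020009 / 0.13514.
⟨x³⟩ = 0.014807.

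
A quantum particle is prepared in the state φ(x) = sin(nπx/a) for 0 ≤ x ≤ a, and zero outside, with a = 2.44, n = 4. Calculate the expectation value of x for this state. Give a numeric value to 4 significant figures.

⟨x⟩ = ∫ x·|φ|² dx / ∫|φ|² dx (integrals over the domain).
With sin²θ = (1 − cos2θ)/2 on 0 ≤ x ≤ a: ∫sin²(nπx/a) dx = a/2, ∫x·sin²(nπx/a) dx = a²/4, ∫x²·sin²(nπx/a) dx = a³·(1/6 − 1/(4n²π²)); higher powers xᵏ the same way, integrating xᵏ·cos(2nπx/a) by parts.
State is unnormalized: ∫|φ|² dx = 1.2200, and ∫φ*·x·φ dx = 1.4884, so ⟨x⟩ = 1.4884 / 1.2200.
⟨x⟩ = 1.2200.

1.220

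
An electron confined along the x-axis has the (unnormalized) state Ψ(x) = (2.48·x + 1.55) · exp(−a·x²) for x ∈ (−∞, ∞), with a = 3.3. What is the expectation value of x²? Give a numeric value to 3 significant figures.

⟨x²⟩ = ∫ x²·|Ψ|² dx / ∫|Ψ|² dx (integrals over the domain).
Expand each integrand as polynomial × e^(−2ax²) and use ∫x^(2j)·e^(−2ax²) dx = (2j−1)!!/(4a)^j · √(π/(2a)), odd powers → 0; here √(π/(2a)) = 0.68993.
State is unnormalized: ∫|Ψ|² dx = 1.9790, and ∫Ψ*·x²·Ψ dx = 0.19863, so ⟨x²⟩ = 0.19863 / 1.9790.
⟨x²⟩ = 0.10037.

0.100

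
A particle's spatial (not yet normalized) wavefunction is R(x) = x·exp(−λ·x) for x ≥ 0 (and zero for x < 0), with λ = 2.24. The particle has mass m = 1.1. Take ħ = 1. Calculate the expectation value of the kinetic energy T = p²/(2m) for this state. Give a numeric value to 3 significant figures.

2.28

T = −(ħ²/2m) d²/dx², so ⟨T⟩ = −(ħ²/2m) ∫ R*·R'' dx / ∫|R|² dx; with m = 1.1.
Differentiate x·exp(−λ·x) with the product rule; every integrand then reduces to terms xʲ·e^(−2λx) on [0, ∞), with ∫₀^∞ xʲ·e^(−2λx) dx = j!/(2λ)^(j+1).
State is unnormalized: ∫|R|² dx = 0.022243, and ∫R*·(−ħ²/2m · R'') dx = 0.050731, so ⟨T⟩ = 0.050731 / 0.022243.
⟨T⟩ = 2.2807.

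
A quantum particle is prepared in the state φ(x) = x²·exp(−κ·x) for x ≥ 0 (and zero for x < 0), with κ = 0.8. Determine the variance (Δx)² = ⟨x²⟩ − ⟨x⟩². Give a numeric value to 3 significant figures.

1.95

Compute ⟨x⟩ and ⟨x²⟩ separately, then (Δx)² = ⟨x²⟩ − ⟨x⟩².
Every integrand reduces to terms xʲ·e^(−2κx) on [0, ∞); use ∫₀^∞ xʲ·e^(−2κx) dx = j!/(2κ)^(j+1).
Normalization: ∫|φ|² dx = 2.2888.
⟨x⟩ = 3.1250 and ⟨x²⟩ = 11.719.
(Δx)² = 11.719 − (3.1250)² = 1.9531.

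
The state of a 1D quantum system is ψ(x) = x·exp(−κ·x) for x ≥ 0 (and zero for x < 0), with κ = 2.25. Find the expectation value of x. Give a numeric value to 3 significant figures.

0.667

⟨x⟩ = ∫ x·|ψ|² dx / ∫|ψ|² dx (integrals over the domain).
Every integrand reduces to terms xʲ·e^(−2κx) on [0, ∞); use ∫₀^∞ xʲ·e^(−2κx) dx = j!/(2κ)^(j+1).
State is unnormalized: ∫|ψ|² dx = 0.021948, and ∫ψ*·x·ψ dx = 0.014632, so ⟨x⟩ = 0.014632 / 0.021948.
⟨x⟩ = 0.66667.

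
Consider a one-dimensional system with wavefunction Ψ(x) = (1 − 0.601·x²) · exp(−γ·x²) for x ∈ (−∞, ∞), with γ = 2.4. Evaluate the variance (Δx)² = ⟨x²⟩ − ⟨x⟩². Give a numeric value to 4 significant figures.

0.08027

Compute ⟨x⟩ and ⟨x²⟩ separately, then (Δx)² = ⟨x²⟩ − ⟨x⟩².
Expand each integrand as polynomial × e^(−2γx²) and use ∫x^(2j)·e^(−2γx²) dx = (2j−1)!!/(4γ)^j · √(π/(2γ)), odd powers → 0; here √(π/(2γ)) = 0.80901.
Normalization: ∫|Ψ|² dx = 0.71723.
⟨x⟩ = 0.0000 and ⟨x²⟩ = 0.080270.
(Δx)² = 0.080270 − (0.0000)² = 0.080270.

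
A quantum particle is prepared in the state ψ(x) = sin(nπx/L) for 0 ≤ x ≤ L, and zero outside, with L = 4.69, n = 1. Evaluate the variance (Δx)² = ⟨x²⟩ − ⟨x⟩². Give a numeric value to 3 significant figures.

0.719

Compute ⟨x⟩ and ⟨x²⟩ separately, then (Δx)² = ⟨x²⟩ − ⟨x⟩².
With sin²θ = (1 − cos2θ)/2 on 0 ≤ x ≤ L: ∫sin²(nπx/L) dx = L/2, ∫x·sin²(nπx/L) dx = L²/4, ∫x²·sin²(nπx/L) dx = L³·(1/6 − 1/(4n²π²)); higher powers xᵏ the same way, integrating xᵏ·cos(2nπx/L) by parts.
Normalization: ∫|ψ|² dx = 2.3450.
⟨x⟩ = 2.3450 and ⟨x²⟩ = 6.2177.
(Δx)² = 6.2177 − (2.3450)² = 0.71867.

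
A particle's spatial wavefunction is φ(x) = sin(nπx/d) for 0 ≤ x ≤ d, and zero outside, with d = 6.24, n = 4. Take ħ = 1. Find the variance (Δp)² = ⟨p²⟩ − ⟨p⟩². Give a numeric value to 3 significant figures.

Compute ⟨p⟩ and ⟨p²⟩ separately; (Δp)² = ⟨p²⟩ − ⟨p⟩².
d/dx sin(nπx/d) = (nπ/d)·cos(nπx/d) and d²/dx² sin(nπx/d) = −(nπ/d)²·sin(nπx/d); on 0 ≤ x ≤ d, ∫sin²(nπx/d) dx = d/2 and ∫sin(nπx/d)·cos(nπx/d) dx = 0.
Normalization: ∫|φ|² dx = 3.1200.
⟨p⟩ = 0.0000 and ⟨p²⟩ = 4.0556.
(Δp)² = 4.0556 − (0.0000)² = 4.0556.

4.06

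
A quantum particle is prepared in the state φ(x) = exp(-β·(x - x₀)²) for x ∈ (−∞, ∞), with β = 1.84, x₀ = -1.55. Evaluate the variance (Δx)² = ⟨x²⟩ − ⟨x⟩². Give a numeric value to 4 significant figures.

0.1359

Compute ⟨x⟩ and ⟨x²⟩ separately, then (Δx)² = ⟨x²⟩ − ⟨x⟩².
Gaussian moments (u = x − x₀): ∫u^(2j)·e^(−2βu²) du = (2j−1)!!/(4β)^j · √(π/(2β)), odd powers integrate to 0; here √(π/(2β)) = 0.92396.
Normalization: ∫|φ|² dx = 0.92396.
⟨x⟩ = -1.5500 and ⟨x²⟩ = 2.5384.
(Δx)² = 2.5384 − (-1.5500)² = 0.13587.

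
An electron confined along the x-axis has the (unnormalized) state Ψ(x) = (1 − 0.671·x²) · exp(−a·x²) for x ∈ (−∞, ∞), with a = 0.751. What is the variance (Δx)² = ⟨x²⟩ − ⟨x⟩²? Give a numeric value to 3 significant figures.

Compute ⟨x⟩ and ⟨x²⟩ separately, then (Δx)² = ⟨x²⟩ − ⟨x⟩².
Expand each integrand as polynomial × e^(−2ax²) and use ∫x^(2j)·e^(−2ax²) dx = (2j−1)!!/(4a)^j · √(π/(2a)), odd powers → 0; here √(π/(2a)) = 1.4462.
Normalization: ∫|Ψ|² dx = 1.0166.
⟨x⟩ = 0.0000 and ⟨x²⟩ = 0.19331.
(Δx)² = 0.19331 − (0.0000)² = 0.19331.

0.193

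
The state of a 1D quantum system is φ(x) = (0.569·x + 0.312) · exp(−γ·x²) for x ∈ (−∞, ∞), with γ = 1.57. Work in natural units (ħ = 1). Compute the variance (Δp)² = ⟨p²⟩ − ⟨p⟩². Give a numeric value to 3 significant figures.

2.66

Compute ⟨p⟩ and ⟨p²⟩ separately; (Δp)² = ⟨p²⟩ − ⟨p⟩².
Expand each integrand as polynomial × e^(−2γx²) and use ∫x^(2j)·e^(−2γx²) dx = (2j−1)!!/(4γ)^j · √(π/(2γ)), odd powers → 0; here √(π/(2γ)) = 1.0003. Differentiate with the product rule, d/dx e^(−γx²) = −2γx·e^(−γx²).
Normalization: ∫|φ|² dx = 0.14894.
⟨p⟩ = 0.0000 and ⟨p²⟩ = 2.6572.
(Δp)² = 2.6572 − (0.0000)² = 2.6572.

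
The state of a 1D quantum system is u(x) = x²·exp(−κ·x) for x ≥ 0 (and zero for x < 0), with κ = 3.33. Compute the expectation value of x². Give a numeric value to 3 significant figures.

0.676

⟨x²⟩ = ∫ x²·|u|² dx / ∫|u|² dx (integrals over the domain).
Every integrand reduces to terms xʲ·e^(−2κx) on [0, ∞); use ∫₀^∞ xʲ·e^(−2κx) dx = j!/(2κ)^(j+1).
State is unnormalized: ∫|u|² dx = 0.0018316, and ∫u*·x²·u dx = 0.0012388, so ⟨x²⟩ = 0.0012388 / 0.0018316.
⟨x²⟩ = 0.67635.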